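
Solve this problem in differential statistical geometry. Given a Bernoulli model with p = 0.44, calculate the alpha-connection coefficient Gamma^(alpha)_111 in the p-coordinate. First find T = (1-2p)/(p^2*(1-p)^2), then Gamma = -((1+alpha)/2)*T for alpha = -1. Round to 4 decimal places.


Skewness (Amari-Chentsov) tensor: T = (1-2p)/(p^2*(1-p)^2).
p = 0.44, 1-2p = 0.12, p^2 = 0.1936, (1-p)^2 = 0.3136.
T = 0.12/(0.1936 * 0.3136) = 1.976514.
In the p-coordinate, Gamma^(alpha) = Gamma^(0) - (alpha/2)*T with Gamma^(0) = (1/2)*g'(p) = -T/2,
so Gamma^(alpha) = -((1+alpha)/2)*T.
alpha = -1, -(1+alpha)/2 = 0.0.
Gamma = 0.0 * 1.976514 = 0.0000

0.0000


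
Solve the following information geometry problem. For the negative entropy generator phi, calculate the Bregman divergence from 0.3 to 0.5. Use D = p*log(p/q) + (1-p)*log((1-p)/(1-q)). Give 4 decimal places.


Bregman divergence with negative entropy generator:
D = p*log(p/q) + (1-p)*log((1-p)/(1-q)).
p = 0.3, q = 0.5.
p*log(p/q) = 0.3*log(0.3/0.5) = -0.153248.
(1-p)*log((1-p)/(1-q)) = 0.7*log(0.7/0.5) = 0.235531.
D = -0.153248 + 0.235531 = 0.0823

0.0823


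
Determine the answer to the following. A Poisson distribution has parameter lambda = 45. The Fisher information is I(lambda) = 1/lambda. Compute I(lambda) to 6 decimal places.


Fisher information for Poisson: I(lambda) = 1/lambda.
lambda = 45.
I(lambda) = 1/45 = 0.022222

0.022222


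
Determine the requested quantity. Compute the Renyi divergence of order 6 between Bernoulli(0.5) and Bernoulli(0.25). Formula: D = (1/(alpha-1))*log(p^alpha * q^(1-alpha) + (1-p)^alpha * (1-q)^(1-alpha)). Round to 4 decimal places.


Renyi divergence of order alpha between Bernoulli distributions:
D = (1/(alpha-1))*log(p^alpha * q^(1-alpha) + (1-p)^alpha * (1-q)^(1-alpha)).
alpha = 6, p = 0.5, q = 0.25.
p^alpha * q^(1-alpha) = 0.5^6 * 0.25^-5 = 16.0.
(1-p)^alpha * (1-q)^(1-alpha) = 0.5^6 * 0.75^-5 = 0.065844.
sum = 16.0 + 0.065844 = 16.065844.
D = (1/5)*log(16.065844) = 0.5553

0.5553


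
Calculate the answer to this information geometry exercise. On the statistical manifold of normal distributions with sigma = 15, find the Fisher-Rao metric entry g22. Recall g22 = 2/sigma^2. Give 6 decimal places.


For the 2-parameter normal family, the Fisher metric has:
  g11 = 1/sigma^2, g22 = 2/sigma^2.
sigma = 15, sigma^2 = 225.
g22 = 0.008889

0.008889


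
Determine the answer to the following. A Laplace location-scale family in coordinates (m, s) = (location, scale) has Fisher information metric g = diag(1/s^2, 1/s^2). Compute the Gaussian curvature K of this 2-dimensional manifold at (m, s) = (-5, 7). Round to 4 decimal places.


The metric has the form g = (A dm^2 + B ds^2)/s^2 with A = 1, B = 1.
Substitute u = sqrt(A/B)*m: g = B*(du^2 + ds^2)/s^2, i.e. B times the
Poincare upper half-plane metric, which has constant Gaussian curvature -1.
Scaling a 2D metric by a constant c divides the Gaussian curvature by c,
so K = -1/B = -1/(1) = -1.0000 everywhere (the point (m, s) = (-5, 7) is irrelevant:
the curvature is constant).
The requested Gaussian curvature is K = -1.0000.

-1.0000


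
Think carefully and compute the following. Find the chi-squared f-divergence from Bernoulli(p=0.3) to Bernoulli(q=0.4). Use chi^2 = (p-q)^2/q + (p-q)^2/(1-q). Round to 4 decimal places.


Chi-squared divergence between Bernoulli distributions:
chi^2 = (p-q)^2/q + (p-q)^2/(1-q).
p = 0.3, q = 0.4, p-q = -0.1.
(p-q)^2 = 0.01.
term1 = 0.01/0.4 = 0.025.
term2 = 0.01/0.6 = 0.016667.
chi^2 = 0.025 + 0.016667 = 0.0417

0.0417


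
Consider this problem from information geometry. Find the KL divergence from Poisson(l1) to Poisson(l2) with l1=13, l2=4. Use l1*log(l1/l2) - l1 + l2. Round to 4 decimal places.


KL divergence for Poisson:
KL = l1*log(l1/l2) - l1 + l2.
l1 = 13, l2 = 4.
log(13/4) = 1.178655.
l1*log(l1/l2) = 13 * 1.178655 = 15.322515.
KL = 15.322515 - 13 + 4 = 6.3225

6.3225


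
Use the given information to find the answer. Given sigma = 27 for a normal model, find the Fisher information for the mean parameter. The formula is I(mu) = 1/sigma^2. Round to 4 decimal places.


The Fisher information for the mean of a normal distribution is I(mu) = 1/sigma^2.
sigma = 27, so sigma^2 = 729.
I(mu) = 1/729 = 0.0014

0.0014


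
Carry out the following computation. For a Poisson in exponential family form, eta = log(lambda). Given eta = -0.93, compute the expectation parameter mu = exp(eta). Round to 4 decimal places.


Expectation parameter for Poisson exponential family:
mu = exp(eta).
eta = -0.93.
mu = exp(-0.93) = 0.3946

0.3946


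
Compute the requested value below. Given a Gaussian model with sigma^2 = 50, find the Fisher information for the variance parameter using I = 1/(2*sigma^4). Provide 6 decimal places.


Fisher information for variance: I(sigma^2) = 1/(2*sigma^4).
sigma^2 = 50, so sigma^4 = 2500.
I = 1/(2*2500) = 1/5000 = 0.000200

0.000200


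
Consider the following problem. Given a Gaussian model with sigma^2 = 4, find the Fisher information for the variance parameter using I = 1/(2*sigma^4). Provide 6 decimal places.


Fisher information for variance: I(sigma^2) = 1/(2*sigma^4).
sigma^2 = 4, so sigma^4 = 16.
I = 1/(2*16) = 1/32 = 0.031250

0.031250


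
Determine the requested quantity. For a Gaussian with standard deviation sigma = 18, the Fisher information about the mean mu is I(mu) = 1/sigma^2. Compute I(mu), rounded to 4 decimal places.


The Fisher information for the mean of a normal distribution is I(mu) = 1/sigma^2.
sigma = 18, so sigma^2 = 324.
I(mu) = 1/324 = 0.0031

0.0031


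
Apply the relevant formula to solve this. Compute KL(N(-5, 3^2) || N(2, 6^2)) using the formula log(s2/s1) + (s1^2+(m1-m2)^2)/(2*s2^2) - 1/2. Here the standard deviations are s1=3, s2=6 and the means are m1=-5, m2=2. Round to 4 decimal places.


KL divergence between normal distributions:
KL = log(s2/s1) + (s1^2 + (m1-m2)^2)/(2*s2^2) - 1/2.
log(6/3) = 0.693147.
(3^2 + (-5-2)^2)/(2*6^2) = (9 + 49)/72 = 0.805556.
KL = 0.693147 + 0.805556 - 0.5 = 0.9987

0.9987


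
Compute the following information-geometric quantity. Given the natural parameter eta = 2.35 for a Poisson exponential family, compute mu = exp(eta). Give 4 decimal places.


Expectation parameter for Poisson exponential family:
mu = exp(eta).
eta = 2.35.
mu = exp(2.35) = 10.4856

10.4856


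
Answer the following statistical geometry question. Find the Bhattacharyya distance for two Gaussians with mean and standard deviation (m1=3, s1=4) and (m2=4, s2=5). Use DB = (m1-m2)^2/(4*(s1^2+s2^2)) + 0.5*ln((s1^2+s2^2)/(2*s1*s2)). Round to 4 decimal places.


Bhattacharyya distance between two Gaussians:
DB = (m1-m2)^2/(4*(s1^2+s2^2)) + (1/2)*ln((s1^2+s2^2)/(2*s1*s2)).
(m1-m2)^2 = (-1)^2 = 1.
s1^2+s2^2 = 16 + 25 = 41.
term1 = 1/164 = 0.006098.
term2 = 0.5*ln(41/40.0) = 0.012346.
DB = 0.006098 + 0.012346 = 0.0184

0.0184


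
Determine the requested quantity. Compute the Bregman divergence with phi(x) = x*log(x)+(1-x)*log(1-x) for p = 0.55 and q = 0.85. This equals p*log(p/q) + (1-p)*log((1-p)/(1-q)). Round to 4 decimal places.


Bregman divergence with negative entropy generator:
D = p*log(p/q) + (1-p)*log((1-p)/(1-q)).
p = 0.55, q = 0.85.
p*log(p/q) = 0.55*log(0.55/0.85) = -0.239425.
(1-p)*log((1-p)/(1-q)) = 0.45*log(0.45/0.15) = 0.494376.
D = -0.239425 + 0.494376 = 0.2550

0.2550


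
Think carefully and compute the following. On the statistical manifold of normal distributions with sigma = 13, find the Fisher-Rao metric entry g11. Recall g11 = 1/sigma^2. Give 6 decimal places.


For the 2-parameter normal family, the Fisher metric has:
  g11 = 1/sigma^2, g22 = 2/sigma^2.
sigma = 13, sigma^2 = 169.
g11 = 0.005917

0.005917


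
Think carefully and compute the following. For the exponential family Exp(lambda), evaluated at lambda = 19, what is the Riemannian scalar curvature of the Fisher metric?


This family has a single free parameter, so its statistical manifold
is 1-dimensional. The Riemann curvature tensor of any 1-dimensional
Riemannian manifold vanishes identically, so R = 0.

0


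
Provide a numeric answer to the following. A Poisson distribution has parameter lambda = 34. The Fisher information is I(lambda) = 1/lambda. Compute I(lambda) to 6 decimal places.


Fisher information for Poisson: I(lambda) = 1/lambda.
lambda = 34.
I(lambda) = 1/34 = 0.029412

0.029412


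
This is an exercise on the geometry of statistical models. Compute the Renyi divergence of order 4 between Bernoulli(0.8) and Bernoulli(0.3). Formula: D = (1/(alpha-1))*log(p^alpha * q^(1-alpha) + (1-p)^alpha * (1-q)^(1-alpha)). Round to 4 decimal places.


Renyi divergence of order alpha between Bernoulli distributions:
D = (1/(alpha-1))*log(p^alpha * q^(1-alpha) + (1-p)^alpha * (1-q)^(1-alpha)).
alpha = 4, p = 0.8, q = 0.3.
p^alpha * q^(1-alpha) = 0.8^4 * 0.3^-3 = 15.17037.
(1-p)^alpha * (1-q)^(1-alpha) = 0.2^4 * 0.7^-3 = 0.004665.
sum = 15.17037 + 0.004665 = 15.175035.
D = (1/3)*log(15.175035) = 0.9066

0.9066


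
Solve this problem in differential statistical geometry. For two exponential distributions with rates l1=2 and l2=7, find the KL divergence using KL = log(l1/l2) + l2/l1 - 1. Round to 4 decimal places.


KL divergence for exponential family:
KL = log(l1/l2) + l2/l1 - 1.
log(2/7) = -1.252763.
7/2 = 3.5.
KL = -1.252763 + 3.5 - 1 = 1.2472

1.2472


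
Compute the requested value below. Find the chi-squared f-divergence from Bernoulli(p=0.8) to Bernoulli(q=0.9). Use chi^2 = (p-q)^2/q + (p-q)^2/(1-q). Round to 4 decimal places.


Chi-squared divergence between Bernoulli distributions:
chi^2 = (p-q)^2/q + (p-q)^2/(1-q).
p = 0.8, q = 0.9, p-q = -0.1.
(p-q)^2 = 0.01.
term1 = 0.01/0.9 = 0.011111.
term2 = 0.01/0.1 = 0.1.
chi^2 = 0.011111 + 0.1 = 0.1111

0.1111


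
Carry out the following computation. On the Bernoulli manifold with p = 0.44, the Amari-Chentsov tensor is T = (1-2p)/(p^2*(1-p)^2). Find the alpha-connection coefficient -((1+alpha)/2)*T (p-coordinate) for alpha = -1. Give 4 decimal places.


Skewness (Amari-Chentsov) tensor: T = (1-2p)/(p^2*(1-p)^2).
p = 0.44, 1-2p = 0.12, p^2 = 0.1936, (1-p)^2 = 0.3136.
T = 0.12/(0.1936 * 0.3136) = 1.976514.
In the p-coordinate, Gamma^(alpha) = Gamma^(0) - (alpha/2)*T with Gamma^(0) = (1/2)*g'(p) = -T/2,
so Gamma^(alpha) = -((1+alpha)/2)*T.
alpha = -1, -(1+alpha)/2 = 0.0.
Gamma = 0.0 * 1.976514 = 0.0000

0.0000


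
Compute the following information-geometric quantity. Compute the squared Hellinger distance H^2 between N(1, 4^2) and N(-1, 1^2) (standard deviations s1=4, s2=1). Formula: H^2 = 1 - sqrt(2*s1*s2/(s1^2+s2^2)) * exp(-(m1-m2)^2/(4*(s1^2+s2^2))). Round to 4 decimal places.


Squared Hellinger distance for Gaussians:
H^2 = 1 - sqrt(2*s1*s2/(s1^2+s2^2)) * exp(-(m1-m2)^2/(4*(s1^2+s2^2))).
s1^2 = 16, s2^2 = 1, s1^2+s2^2 = 17.
sqrt(2*4*1/(17)) = 0.685994.
(m1-m2)^2 = (2)^2 = 4.
exp(-4/(4*17)) = exp(-0.058824) = 0.942873.
H^2 = 1 - 0.685994*0.942873 = 0.3532

0.3532


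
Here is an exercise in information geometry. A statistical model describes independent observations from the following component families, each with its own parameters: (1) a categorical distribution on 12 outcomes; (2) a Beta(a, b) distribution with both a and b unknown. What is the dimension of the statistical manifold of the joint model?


The dimension of a statistical manifold equals the number of free
(independent) real parameters of the model. For a product of independent
blocks the parameter counts add.
- categorical on 12 outcomes (probabilities sum to 1): 12-1 = 11.
- Beta (a, b): 2.
Total = 11 + 2 = 13.
Dimension = 13

13


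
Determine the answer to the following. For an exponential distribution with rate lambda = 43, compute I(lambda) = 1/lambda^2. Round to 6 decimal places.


Fisher information for exponential: I(lambda) = 1/lambda^2.
lambda = 43, lambda^2 = 1849.
I = 1/1849 = 0.000541

0.000541


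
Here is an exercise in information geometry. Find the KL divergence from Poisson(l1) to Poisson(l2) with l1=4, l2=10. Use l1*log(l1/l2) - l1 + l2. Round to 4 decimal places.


KL divergence for Poisson:
KL = l1*log(l1/l2) - l1 + l2.
l1 = 4, l2 = 10.
log(4/10) = -0.916291.
l1*log(l1/l2) = 4 * -0.916291 = -3.665163.
KL = -3.665163 - 4 + 10 = 2.3348

2.3348


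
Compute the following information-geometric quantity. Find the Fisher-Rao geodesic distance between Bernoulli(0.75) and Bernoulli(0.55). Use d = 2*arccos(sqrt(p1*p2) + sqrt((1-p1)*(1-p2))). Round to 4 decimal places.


Geodesic distance on Bernoulli manifold:
d(p1,p2) = 2*arccos(sqrt(p1*p2) + sqrt((1-p1)*(1-p2))).
sqrt(p1*p2) = sqrt(0.75*0.55) = 0.642262.
sqrt((1-p1)*(1-p2)) = sqrt(0.25*0.45) = 0.33541.
arg = 0.642262 + 0.33541 = 0.977672.
d = 2*arccos(0.977672) = 0.4234

0.4234


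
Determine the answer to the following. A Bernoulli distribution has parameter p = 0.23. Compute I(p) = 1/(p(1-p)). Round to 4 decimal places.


For Bernoulli(p), Fisher information is I(p) = 1/(p*(1-p)).
p = 0.23, 1-p = 0.77.
p*(1-p) = 0.1771.
I(p) = 1/0.1771 = 5.6465

5.6465


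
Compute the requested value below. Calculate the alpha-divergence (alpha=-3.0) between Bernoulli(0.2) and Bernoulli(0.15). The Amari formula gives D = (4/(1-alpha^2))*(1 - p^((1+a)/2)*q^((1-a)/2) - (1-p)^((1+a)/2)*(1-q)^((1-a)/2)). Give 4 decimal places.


Amari alpha-divergence:
D = (4/(1-alpha^2))*(1 - p^((1+a)/2)*q^((1-a)/2) - (1-p)^((1+a)/2)*(1-q)^((1-a)/2)).
alpha = -3.0, p = 0.2, q = 0.15.
e1 = (1+alpha)/2 = -1.0, e2 = (1-alpha)/2 = 2.0.
t1 = p^e1 * q^e2 = 0.2^-1.0 * 0.15^2.0 = 0.1125.
t2 = (1-p)^e1 * (1-q)^e2 = 0.8^-1.0 * 0.85^2.0 = 0.903125.
4/(1-alpha^2) = -0.5.
D = -0.5*(1 - 0.1125 - 0.903125) = 0.0078

0.0078


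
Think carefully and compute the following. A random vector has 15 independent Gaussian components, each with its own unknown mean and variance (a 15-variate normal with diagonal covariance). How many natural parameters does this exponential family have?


Exponential family dimension calculation:
Each univariate normal has two natural parameters (mu/sigma^2 and -1/(2 sigma^2)).
With 15 independent components, dim = 2 * 15 = 30.

30


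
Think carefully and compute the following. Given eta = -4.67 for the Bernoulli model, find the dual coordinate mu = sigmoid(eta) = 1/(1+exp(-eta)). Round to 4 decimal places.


Dual coordinate (expectation parameter) for Bernoulli:
mu = 1/(1+exp(-eta)).
eta = -4.67.
exp(-eta) = exp(4.67) = 106.697742.
mu = 1/(1+106.697742) = 0.0093

0.0093


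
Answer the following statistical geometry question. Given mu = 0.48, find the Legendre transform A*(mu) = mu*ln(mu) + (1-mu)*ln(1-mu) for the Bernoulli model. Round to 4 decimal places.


Legendre transform for Bernoulli:
A*(mu) = mu*log(mu) + (1-mu)*log(1-mu).
mu = 0.48, 1-mu = 0.52.
mu*log(mu) = 0.48*log(0.48) = -0.352305.
(1-mu)*log(1-mu) = 0.52*log(0.52) = -0.340042.
A* = -0.352305 + -0.340042 = -0.6923

-0.6923


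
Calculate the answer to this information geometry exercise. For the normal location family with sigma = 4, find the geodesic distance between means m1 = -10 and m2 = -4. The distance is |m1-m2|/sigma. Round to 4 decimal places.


On the fixed-variance normal subfamily, geodesic distance = |m1-m2|/sigma.
|-10 - -4| = 6.
sigma = 4.
d = 6/4 = 1.5000

1.5000


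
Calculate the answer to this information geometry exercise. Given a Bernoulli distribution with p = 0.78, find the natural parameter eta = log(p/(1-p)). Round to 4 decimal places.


Natural parameter for Bernoulli: eta = log(p/(1-p)).
p = 0.78, 1-p = 0.22.
p/(1-p) = 3.545455.
eta = log(3.545455) = 1.2657

1.2657


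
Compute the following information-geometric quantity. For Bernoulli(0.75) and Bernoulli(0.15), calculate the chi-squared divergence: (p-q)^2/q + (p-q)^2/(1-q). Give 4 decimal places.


Chi-squared divergence between Bernoulli distributions:
chi^2 = (p-q)^2/q + (p-q)^2/(1-q).
p = 0.75, q = 0.15, p-q = 0.6.
(p-q)^2 = 0.36.
term1 = 0.36/0.15 = 2.4.
term2 = 0.36/0.85 = 0.423529.
chi^2 = 2.4 + 0.423529 = 2.8235

2.8235


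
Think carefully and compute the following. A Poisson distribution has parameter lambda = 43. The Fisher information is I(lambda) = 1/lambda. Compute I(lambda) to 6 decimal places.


Fisher information for Poisson: I(lambda) = 1/lambda.
lambda = 43.
I(lambda) = 1/43 = 0.023256

0.023256


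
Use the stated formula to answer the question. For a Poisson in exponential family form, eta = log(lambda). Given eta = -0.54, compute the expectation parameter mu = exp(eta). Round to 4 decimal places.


Expectation parameter for Poisson exponential family:
mu = exp(eta).
eta = -0.54.
mu = exp(-0.54) = 0.5827

0.5827


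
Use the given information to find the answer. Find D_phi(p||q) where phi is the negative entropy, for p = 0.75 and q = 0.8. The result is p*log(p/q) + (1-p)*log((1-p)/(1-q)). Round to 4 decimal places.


Bregman divergence with negative entropy generator:
D = p*log(p/q) + (1-p)*log((1-p)/(1-q)).
p = 0.75, q = 0.8.
p*log(p/q) = 0.75*log(0.75/0.8) = -0.048404.
(1-p)*log((1-p)/(1-q)) = 0.25*log(0.25/0.2) = 0.055786.
D = -0.048404 + 0.055786 = 0.0074

0.0074


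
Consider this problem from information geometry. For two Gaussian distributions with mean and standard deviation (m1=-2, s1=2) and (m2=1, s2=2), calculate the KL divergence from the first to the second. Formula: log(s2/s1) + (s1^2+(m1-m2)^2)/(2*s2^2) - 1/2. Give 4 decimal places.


KL divergence between normal distributions:
KL = log(s2/s1) + (s1^2 + (m1-m2)^2)/(2*s2^2) - 1/2.
log(2/2) = 0.0.
(2^2 + (-2-1)^2)/(2*2^2) = (4 + 9)/8 = 1.625.
KL = 0.0 + 1.625 - 0.5 = 1.1250

1.1250


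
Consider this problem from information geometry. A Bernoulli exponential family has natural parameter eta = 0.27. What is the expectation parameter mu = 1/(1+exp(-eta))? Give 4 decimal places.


Dual coordinate (expectation parameter) for Bernoulli:
mu = 1/(1+exp(-eta)).
eta = 0.27.
exp(-eta) = exp(-0.27) = 0.763379.
mu = 1/(1+0.763379) = 0.5671

0.5671


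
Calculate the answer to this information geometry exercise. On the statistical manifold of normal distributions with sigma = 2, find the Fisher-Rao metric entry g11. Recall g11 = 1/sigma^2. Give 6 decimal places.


For the 2-parameter normal family, the Fisher metric has:
  g11 = 1/sigma^2, g22 = 2/sigma^2.
sigma = 2, sigma^2 = 4.
g11 = 0.250000

0.250000


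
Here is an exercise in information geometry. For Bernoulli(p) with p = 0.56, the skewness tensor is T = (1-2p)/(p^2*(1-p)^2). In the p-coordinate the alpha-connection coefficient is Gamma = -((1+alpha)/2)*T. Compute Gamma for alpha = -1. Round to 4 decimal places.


Skewness (Amari-Chentsov) tensor: T = (1-2p)/(p^2*(1-p)^2).
p = 0.56, 1-2p = -0.12, p^2 = 0.3136, (1-p)^2 = 0.1936.
T = -0.12/(0.3136 * 0.1936) = -1.976514.
In the p-coordinate, Gamma^(alpha) = Gamma^(0) - (alpha/2)*T with Gamma^(0) = (1/2)*g'(p) = -T/2,
so Gamma^(alpha) = -((1+alpha)/2)*T.
alpha = -1, -(1+alpha)/2 = 0.0.
Gamma = 0.0 * -1.976514 = 0.0000

0.0000


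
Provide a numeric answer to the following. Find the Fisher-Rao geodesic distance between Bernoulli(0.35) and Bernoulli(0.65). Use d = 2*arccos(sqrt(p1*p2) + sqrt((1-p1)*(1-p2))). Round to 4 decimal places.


Geodesic distance on Bernoulli manifold:
d(p1,p2) = 2*arccos(sqrt(p1*p2) + sqrt((1-p1)*(1-p2))).
sqrt(p1*p2) = sqrt(0.35*0.65) = 0.47697.
sqrt((1-p1)*(1-p2)) = sqrt(0.65*0.35) = 0.47697.
arg = 0.47697 + 0.47697 = 0.953939.
d = 2*arccos(0.953939) = 0.6094

0.6094


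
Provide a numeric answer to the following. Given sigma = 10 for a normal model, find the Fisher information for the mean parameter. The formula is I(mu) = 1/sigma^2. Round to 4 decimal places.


The Fisher information for the mean of a normal distribution is I(mu) = 1/sigma^2.
sigma = 10, so sigma^2 = 100.
I(mu) = 1/100 = 0.0100

0.0100


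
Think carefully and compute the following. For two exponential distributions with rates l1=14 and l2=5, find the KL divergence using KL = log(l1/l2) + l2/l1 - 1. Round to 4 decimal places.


KL divergence for exponential family:
KL = log(l1/l2) + l2/l1 - 1.
log(14/5) = 1.029619.
5/14 = 0.357143.
KL = 1.029619 + 0.357143 - 1 = 0.3868

0.3868


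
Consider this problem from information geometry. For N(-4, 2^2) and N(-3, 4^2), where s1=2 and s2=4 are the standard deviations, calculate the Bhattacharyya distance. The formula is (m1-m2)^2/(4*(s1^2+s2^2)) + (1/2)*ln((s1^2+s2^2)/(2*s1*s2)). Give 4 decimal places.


Bhattacharyya distance between two Gaussians:
DB = (m1-m2)^2/(4*(s1^2+s2^2)) + (1/2)*ln((s1^2+s2^2)/(2*s1*s2)).
(m1-m2)^2 = (-1)^2 = 1.
s1^2+s2^2 = 4 + 16 = 20.
term1 = 1/80 = 0.0125.
term2 = 0.5*ln(20/16.0) = 0.111572.
DB = 0.0125 + 0.111572 = 0.1241

0.1241


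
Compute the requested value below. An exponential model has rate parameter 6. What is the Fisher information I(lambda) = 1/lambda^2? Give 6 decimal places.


Fisher information for exponential: I(lambda) = 1/lambda^2.
lambda = 6, lambda^2 = 36.
I = 1/36 = 0.027778

0.027778


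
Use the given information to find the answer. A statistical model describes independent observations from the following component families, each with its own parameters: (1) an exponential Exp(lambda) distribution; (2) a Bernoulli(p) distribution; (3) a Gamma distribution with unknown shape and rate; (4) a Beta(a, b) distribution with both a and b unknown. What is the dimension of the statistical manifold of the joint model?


The dimension of a statistical manifold equals the number of free
(independent) real parameters of the model. For a product of independent
blocks the parameter counts add.
- exponential (lambda): 1.
- Bernoulli (p): 1.
- Gamma (shape, rate): 2.
- Beta (a, b): 2.
Total = 1 + 1 + 2 + 2 = 6.
Dimension = 6

6


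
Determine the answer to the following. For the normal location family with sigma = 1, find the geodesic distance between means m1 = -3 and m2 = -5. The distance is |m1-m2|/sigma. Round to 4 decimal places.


On the fixed-variance normal subfamily, geodesic distance = |m1-m2|/sigma.
|-3 - -5| = 2.
sigma = 1.
d = 2/1 = 2.0000

2.0000


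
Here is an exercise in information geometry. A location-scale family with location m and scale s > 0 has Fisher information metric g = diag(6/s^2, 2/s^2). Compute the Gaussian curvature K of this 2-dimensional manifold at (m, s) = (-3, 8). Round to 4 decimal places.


The metric has the form g = (A dm^2 + B ds^2)/s^2 with A = 6, B = 2.
Substitute u = sqrt(A/B)*m: g = B*(du^2 + ds^2)/s^2, i.e. B times the
Poincare upper half-plane metric, which has constant Gaussian curvature -1.
Scaling a 2D metric by a constant c divides the Gaussian curvature by c,
so K = -1/B = -1/(2) = -0.5000 everywhere (the point (m, s) = (-3, 8) is irrelevant:
the curvature is constant).
The requested Gaussian curvature is K = -0.5000.

-0.5000


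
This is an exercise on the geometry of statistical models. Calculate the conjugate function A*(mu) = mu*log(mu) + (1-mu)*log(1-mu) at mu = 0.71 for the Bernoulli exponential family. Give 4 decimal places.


Legendre transform for Bernoulli:
A*(mu) = mu*log(mu) + (1-mu)*log(1-mu).
mu = 0.71, 1-mu = 0.29.
mu*log(mu) = 0.71*log(0.71) = -0.243168.
(1-mu)*log(1-mu) = 0.29*log(0.29) = -0.358984.
A* = -0.243168 + -0.358984 = -0.6022

-0.6022


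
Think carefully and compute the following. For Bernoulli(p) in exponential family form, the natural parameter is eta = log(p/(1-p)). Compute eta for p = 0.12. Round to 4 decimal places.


Natural parameter for Bernoulli: eta = log(p/(1-p)).
p = 0.12, 1-p = 0.88.
p/(1-p) = 0.136364.
eta = log(0.136364) = -1.9924

-1.9924


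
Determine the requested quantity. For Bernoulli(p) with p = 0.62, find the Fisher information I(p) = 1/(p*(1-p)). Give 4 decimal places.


For Bernoulli(p), Fisher information is I(p) = 1/(p*(1-p)).
p = 0.62, 1-p = 0.38.
p*(1-p) = 0.2356.
I(p) = 1/0.2356 = 4.2445

4.2445


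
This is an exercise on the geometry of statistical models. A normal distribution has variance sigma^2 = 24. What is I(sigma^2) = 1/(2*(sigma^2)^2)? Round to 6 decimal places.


Fisher information for variance: I(sigma^2) = 1/(2*sigma^4).
sigma^2 = 24, so sigma^4 = 576.
I = 1/(2*576) = 1/1152 = 0.000868

0.000868


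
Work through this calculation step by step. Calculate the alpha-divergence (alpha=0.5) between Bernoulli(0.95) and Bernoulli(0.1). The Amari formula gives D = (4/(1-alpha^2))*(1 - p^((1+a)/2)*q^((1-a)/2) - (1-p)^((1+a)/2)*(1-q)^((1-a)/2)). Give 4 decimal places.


Amari alpha-divergence:
D = (4/(1-alpha^2))*(1 - p^((1+a)/2)*q^((1-a)/2) - (1-p)^((1+a)/2)*(1-q)^((1-a)/2)).
alpha = 0.5, p = 0.95, q = 0.1.
e1 = (1+alpha)/2 = 0.75, e2 = (1-alpha)/2 = 0.25.
t1 = p^e1 * q^e2 = 0.95^0.75 * 0.1^0.25 = 0.541119.
t2 = (1-p)^e1 * (1-q)^e2 = 0.05^0.75 * 0.9^0.25 = 0.102988.
4/(1-alpha^2) = 5.333333.
D = 5.333333*(1 - 0.541119 - 0.102988) = 1.8981

1.8981


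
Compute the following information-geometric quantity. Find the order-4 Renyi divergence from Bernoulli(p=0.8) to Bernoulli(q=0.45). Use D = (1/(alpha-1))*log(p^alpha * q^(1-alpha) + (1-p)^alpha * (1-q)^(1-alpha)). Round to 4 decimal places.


Renyi divergence of order alpha between Bernoulli distributions:
D = (1/(alpha-1))*log(p^alpha * q^(1-alpha) + (1-p)^alpha * (1-q)^(1-alpha)).
alpha = 4, p = 0.8, q = 0.45.
p^alpha * q^(1-alpha) = 0.8^4 * 0.45^-3 = 4.494925.
(1-p)^alpha * (1-q)^(1-alpha) = 0.2^4 * 0.55^-3 = 0.009617.
sum = 4.494925 + 0.009617 = 4.504541.
D = (1/3)*log(4.504541) = 0.5017

0.5017


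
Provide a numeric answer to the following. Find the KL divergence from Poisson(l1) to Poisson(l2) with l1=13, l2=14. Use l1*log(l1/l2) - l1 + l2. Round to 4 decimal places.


KL divergence for Poisson:
KL = l1*log(l1/l2) - l1 + l2.
l1 = 13, l2 = 14.
log(13/14) = -0.074108.
l1*log(l1/l2) = 13 * -0.074108 = -0.963404.
KL = -0.963404 - 13 + 14 = 0.0366

0.0366


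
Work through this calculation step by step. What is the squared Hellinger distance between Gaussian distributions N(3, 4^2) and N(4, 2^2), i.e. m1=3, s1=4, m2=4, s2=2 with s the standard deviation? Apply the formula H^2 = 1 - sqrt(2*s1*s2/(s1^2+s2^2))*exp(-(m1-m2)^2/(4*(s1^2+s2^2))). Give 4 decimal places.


Squared Hellinger distance for Gaussians:
H^2 = 1 - sqrt(2*s1*s2/(s1^2+s2^2)) * exp(-(m1-m2)^2/(4*(s1^2+s2^2))).
s1^2 = 16, s2^2 = 4, s1^2+s2^2 = 20.
sqrt(2*4*2/(20)) = 0.894427.
(m1-m2)^2 = (-1)^2 = 1.
exp(-1/(4*20)) = exp(-0.0125) = 0.987578.
H^2 = 1 - 0.894427*0.987578 = 0.1167

0.1167


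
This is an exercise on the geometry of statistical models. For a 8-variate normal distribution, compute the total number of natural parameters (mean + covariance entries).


Exponential family dimension calculation:
For 8-dim MVN: mean has 8 params, covariance has 8*9/2 = 36 unique entries.
Total dim = 8 + 36 = 44.

44


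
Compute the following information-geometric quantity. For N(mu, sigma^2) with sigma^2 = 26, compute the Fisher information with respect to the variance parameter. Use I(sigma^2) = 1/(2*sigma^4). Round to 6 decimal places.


Fisher information for variance: I(sigma^2) = 1/(2*sigma^4).
sigma^2 = 26, so sigma^4 = 676.
I = 1/(2*676) = 1/1352 = 0.000740

0.000740


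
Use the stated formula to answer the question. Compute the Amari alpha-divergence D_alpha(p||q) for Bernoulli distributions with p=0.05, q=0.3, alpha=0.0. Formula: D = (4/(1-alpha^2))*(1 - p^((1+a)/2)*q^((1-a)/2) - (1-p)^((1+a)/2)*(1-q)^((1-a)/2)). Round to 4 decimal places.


Amari alpha-divergence:
D = (4/(1-alpha^2))*(1 - p^((1+a)/2)*q^((1-a)/2) - (1-p)^((1+a)/2)*(1-q)^((1-a)/2)).
alpha = 0.0, p = 0.05, q = 0.3.
e1 = (1+alpha)/2 = 0.5, e2 = (1-alpha)/2 = 0.5.
t1 = p^e1 * q^e2 = 0.05^0.5 * 0.3^0.5 = 0.122474.
t2 = (1-p)^e1 * (1-q)^e2 = 0.95^0.5 * 0.7^0.5 = 0.815475.
4/(1-alpha^2) = 4.0.
D = 4.0*(1 - 0.122474 - 0.815475) = 0.2482

0.2482


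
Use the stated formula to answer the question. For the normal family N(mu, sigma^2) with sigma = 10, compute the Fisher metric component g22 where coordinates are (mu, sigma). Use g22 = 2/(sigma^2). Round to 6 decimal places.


For the 2-parameter normal family, the Fisher metric has:
  g11 = 1/sigma^2, g22 = 2/sigma^2.
sigma = 10, sigma^2 = 100.
g22 = 0.020000

0.020000


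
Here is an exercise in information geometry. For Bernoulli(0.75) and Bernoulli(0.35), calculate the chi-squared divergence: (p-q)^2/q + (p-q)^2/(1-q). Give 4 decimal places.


Chi-squared divergence between Bernoulli distributions:
chi^2 = (p-q)^2/q + (p-q)^2/(1-q).
p = 0.75, q = 0.35, p-q = 0.4.
(p-q)^2 = 0.16.
term1 = 0.16/0.35 = 0.457143.
term2 = 0.16/0.65 = 0.246154.
chi^2 = 0.457143 + 0.246154 = 0.7033

0.7033


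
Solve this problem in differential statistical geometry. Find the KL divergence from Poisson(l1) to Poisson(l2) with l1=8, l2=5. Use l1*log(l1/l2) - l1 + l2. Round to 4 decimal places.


KL divergence for Poisson:
KL = l1*log(l1/l2) - l1 + l2.
l1 = 8, l2 = 5.
log(8/5) = 0.470004.
l1*log(l1/l2) = 8 * 0.470004 = 3.760029.
KL = 3.760029 - 8 + 5 = 0.7600

0.7600


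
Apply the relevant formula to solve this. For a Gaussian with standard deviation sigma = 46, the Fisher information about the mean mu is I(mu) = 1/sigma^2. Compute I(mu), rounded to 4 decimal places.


The Fisher information for the mean of a normal distribution is I(mu) = 1/sigma^2.
sigma = 46, so sigma^2 = 2116.
I(mu) = 1/2116 = 0.0005

0.0005


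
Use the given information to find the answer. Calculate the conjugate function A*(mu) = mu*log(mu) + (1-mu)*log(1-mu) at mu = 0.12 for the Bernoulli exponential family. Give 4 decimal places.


Legendre transform for Bernoulli:
A*(mu) = mu*log(mu) + (1-mu)*log(1-mu).
mu = 0.12, 1-mu = 0.88.
mu*log(mu) = 0.12*log(0.12) = -0.254432.
(1-mu)*log(1-mu) = 0.88*log(0.88) = -0.112493.
A* = -0.254432 + -0.112493 = -0.3669

-0.3669


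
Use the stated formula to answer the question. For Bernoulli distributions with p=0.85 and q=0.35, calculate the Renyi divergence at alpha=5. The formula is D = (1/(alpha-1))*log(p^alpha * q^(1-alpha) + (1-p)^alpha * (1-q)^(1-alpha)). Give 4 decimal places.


Renyi divergence of order alpha between Bernoulli distributions:
D = (1/(alpha-1))*log(p^alpha * q^(1-alpha) + (1-p)^alpha * (1-q)^(1-alpha)).
alpha = 5, p = 0.85, q = 0.35.
p^alpha * q^(1-alpha) = 0.85^5 * 0.35^-4 = 29.568034.
(1-p)^alpha * (1-q)^(1-alpha) = 0.15^5 * 0.65^-4 = 0.000425.
sum = 29.568034 + 0.000425 = 29.56846.
D = (1/4)*log(29.56846) = 0.8467

0.8467


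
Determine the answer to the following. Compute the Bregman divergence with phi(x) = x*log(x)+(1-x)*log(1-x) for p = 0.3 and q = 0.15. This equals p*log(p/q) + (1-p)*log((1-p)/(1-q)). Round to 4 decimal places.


Bregman divergence with negative entropy generator:
D = p*log(p/q) + (1-p)*log((1-p)/(1-q)).
p = 0.3, q = 0.15.
p*log(p/q) = 0.3*log(0.3/0.15) = 0.207944.
(1-p)*log((1-p)/(1-q)) = 0.7*log(0.7/0.85) = -0.135909.
D = 0.207944 + -0.135909 = 0.0720

0.0720


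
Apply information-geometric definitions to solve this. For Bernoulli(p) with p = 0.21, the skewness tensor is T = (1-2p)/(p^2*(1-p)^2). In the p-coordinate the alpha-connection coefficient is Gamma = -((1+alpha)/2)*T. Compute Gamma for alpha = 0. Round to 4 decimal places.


Skewness (Amari-Chentsov) tensor: T = (1-2p)/(p^2*(1-p)^2).
p = 0.21, 1-2p = 0.58, p^2 = 0.0441, (1-p)^2 = 0.6241.
T = 0.58/(0.0441 * 0.6241) = 21.07343.
In the p-coordinate, Gamma^(alpha) = Gamma^(0) - (alpha/2)*T with Gamma^(0) = (1/2)*g'(p) = -T/2,
so Gamma^(alpha) = -((1+alpha)/2)*T.
alpha = 0, -(1+alpha)/2 = -0.5.
Gamma = -0.5 * 21.07343 = -10.5367

-10.5367


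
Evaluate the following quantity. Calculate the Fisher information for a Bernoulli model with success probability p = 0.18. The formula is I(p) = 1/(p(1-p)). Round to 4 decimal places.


For Bernoulli(p), Fisher information is I(p) = 1/(p*(1-p)).
p = 0.18, 1-p = 0.82.
p*(1-p) = 0.1476.
I(p) = 1/0.1476 = 6.7751

6.7751


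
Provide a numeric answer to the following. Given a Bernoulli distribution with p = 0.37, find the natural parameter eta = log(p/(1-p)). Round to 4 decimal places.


Natural parameter for Bernoulli: eta = log(p/(1-p)).
p = 0.37, 1-p = 0.63.
p/(1-p) = 0.587302.
eta = log(0.587302) = -0.5322

-0.5322


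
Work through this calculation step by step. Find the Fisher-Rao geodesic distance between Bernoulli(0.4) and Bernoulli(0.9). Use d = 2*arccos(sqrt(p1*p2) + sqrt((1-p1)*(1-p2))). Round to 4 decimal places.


Geodesic distance on Bernoulli manifold:
d(p1,p2) = 2*arccos(sqrt(p1*p2) + sqrt((1-p1)*(1-p2))).
sqrt(p1*p2) = sqrt(0.4*0.9) = 0.6.
sqrt((1-p1)*(1-p2)) = sqrt(0.6*0.1) = 0.244949.
arg = 0.6 + 0.244949 = 0.844949.
d = 2*arccos(0.844949) = 1.1287

1.1287


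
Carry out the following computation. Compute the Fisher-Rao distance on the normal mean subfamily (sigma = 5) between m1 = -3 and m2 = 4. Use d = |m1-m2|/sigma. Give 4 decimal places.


On the fixed-variance normal subfamily, geodesic distance = |m1-m2|/sigma.
|-3 - 4| = 7.
sigma = 5.
d = 7/5 = 1.4000

1.4000


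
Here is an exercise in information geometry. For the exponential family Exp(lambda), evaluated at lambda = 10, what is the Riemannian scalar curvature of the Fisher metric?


This family has a single free parameter, so its statistical manifold
is 1-dimensional. The Riemann curvature tensor of any 1-dimensional
Riemannian manifold vanishes identically, so R = 0.

0


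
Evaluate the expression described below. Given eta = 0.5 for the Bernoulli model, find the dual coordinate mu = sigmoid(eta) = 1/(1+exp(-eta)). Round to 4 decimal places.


Dual coordinate (expectation parameter) for Bernoulli:
mu = 1/(1+exp(-eta)).
eta = 0.5.
exp(-eta) = exp(-0.5) = 0.606531.
mu = 1/(1+0.606531) = 0.6225

0.6225


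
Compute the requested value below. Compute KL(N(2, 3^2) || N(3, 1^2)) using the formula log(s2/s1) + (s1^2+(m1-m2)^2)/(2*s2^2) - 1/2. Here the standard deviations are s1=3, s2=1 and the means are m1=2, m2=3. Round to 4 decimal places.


KL divergence between normal distributions:
KL = log(s2/s1) + (s1^2 + (m1-m2)^2)/(2*s2^2) - 1/2.
log(1/3) = -1.098612.
(3^2 + (2-3)^2)/(2*1^2) = (9 + 1)/2 = 5.0.
KL = -1.098612 + 5.0 - 0.5 = 3.4014

3.4014


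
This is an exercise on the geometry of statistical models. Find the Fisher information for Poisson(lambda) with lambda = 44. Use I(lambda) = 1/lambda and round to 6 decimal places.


Fisher information for Poisson: I(lambda) = 1/lambda.
lambda = 44.
I(lambda) = 1/44 = 0.022727

0.022727


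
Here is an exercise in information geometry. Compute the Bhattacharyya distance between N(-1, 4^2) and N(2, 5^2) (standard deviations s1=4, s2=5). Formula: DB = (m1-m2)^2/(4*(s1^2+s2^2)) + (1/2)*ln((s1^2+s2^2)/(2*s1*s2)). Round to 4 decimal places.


Bhattacharyya distance between two Gaussians:
DB = (m1-m2)^2/(4*(s1^2+s2^2)) + (1/2)*ln((s1^2+s2^2)/(2*s1*s2)).
(m1-m2)^2 = (-3)^2 = 9.
s1^2+s2^2 = 16 + 25 = 41.
term1 = 9/164 = 0.054878.
term2 = 0.5*ln(41/40.0) = 0.012346.
DB = 0.054878 + 0.012346 = 0.0672

0.0672


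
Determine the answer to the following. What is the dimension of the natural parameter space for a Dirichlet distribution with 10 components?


Exponential family dimension calculation:
Dirichlet with 10 components has 10 natural parameters.

10


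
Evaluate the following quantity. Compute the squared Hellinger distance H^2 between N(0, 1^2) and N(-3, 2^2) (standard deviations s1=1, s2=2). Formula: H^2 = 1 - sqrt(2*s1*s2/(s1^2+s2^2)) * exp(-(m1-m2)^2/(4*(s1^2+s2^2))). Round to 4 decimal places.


Squared Hellinger distance for Gaussians:
H^2 = 1 - sqrt(2*s1*s2/(s1^2+s2^2)) * exp(-(m1-m2)^2/(4*(s1^2+s2^2))).
s1^2 = 1, s2^2 = 4, s1^2+s2^2 = 5.
sqrt(2*1*2/(5)) = 0.894427.
(m1-m2)^2 = (3)^2 = 9.
exp(-9/(4*5)) = exp(-0.45) = 0.637628.
H^2 = 1 - 0.894427*0.637628 = 0.4297

0.4297


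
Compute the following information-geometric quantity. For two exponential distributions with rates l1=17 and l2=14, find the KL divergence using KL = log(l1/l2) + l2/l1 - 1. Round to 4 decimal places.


KL divergence for exponential family:
KL = log(l1/l2) + l2/l1 - 1.
log(17/14) = 0.194156.
14/17 = 0.823529.
KL = 0.194156 + 0.823529 - 1 = 0.0177

0.0177


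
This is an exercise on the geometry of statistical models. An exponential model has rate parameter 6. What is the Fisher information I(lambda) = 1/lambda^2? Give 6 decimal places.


Fisher information for exponential: I(lambda) = 1/lambda^2.
lambda = 6, lambda^2 = 36.
I = 1/36 = 0.027778

0.027778


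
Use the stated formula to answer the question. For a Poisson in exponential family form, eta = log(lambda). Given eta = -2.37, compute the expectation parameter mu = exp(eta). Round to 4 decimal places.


Expectation parameter for Poisson exponential family:
mu = exp(eta).
eta = -2.37.
mu = exp(-2.37) = 0.0935

0.0935


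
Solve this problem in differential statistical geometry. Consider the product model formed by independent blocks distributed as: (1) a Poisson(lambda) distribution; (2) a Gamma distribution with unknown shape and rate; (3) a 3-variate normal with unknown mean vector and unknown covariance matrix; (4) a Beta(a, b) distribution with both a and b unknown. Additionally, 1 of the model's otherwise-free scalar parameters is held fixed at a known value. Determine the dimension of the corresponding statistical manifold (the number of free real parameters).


The dimension of a statistical manifold equals the number of free
(independent) real parameters of the model. For a product of independent
blocks the parameter counts add.
- Poisson (lambda): 1.
- Gamma (shape, rate): 2.
- 3-variate normal: 3 (mean) + 3*4/2 = 6 (symmetric covariance) = 9.
- Beta (a, b): 2.
Total = 1 + 2 + 9 + 2 = 14.
1 parameter(s) fixed at known values: 14 - 1 = 13.
Dimension = 13

13


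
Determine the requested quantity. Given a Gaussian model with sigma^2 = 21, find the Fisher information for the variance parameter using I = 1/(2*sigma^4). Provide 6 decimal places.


Fisher information for variance: I(sigma^2) = 1/(2*sigma^4).
sigma^2 = 21, so sigma^4 = 441.
I = 1/(2*441) = 1/882 = 0.001134

0.001134


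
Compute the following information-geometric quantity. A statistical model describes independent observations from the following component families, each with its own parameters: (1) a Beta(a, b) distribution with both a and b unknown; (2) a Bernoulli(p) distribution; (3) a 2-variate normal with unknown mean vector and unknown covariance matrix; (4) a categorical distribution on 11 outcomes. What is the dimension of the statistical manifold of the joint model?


The dimension of a statistical manifold equals the number of free
(independent) real parameters of the model. For a product of independent
blocks the parameter counts add.
- Beta (a, b): 2.
- Bernoulli (p): 1.
- 2-variate normal: 2 (mean) + 2*3/2 = 3 (symmetric covariance) = 5.
- categorical on 11 outcomes (probabilities sum to 1): 11-1 = 10.
Total = 2 + 1 + 5 + 10 = 18.
Dimension = 18

18


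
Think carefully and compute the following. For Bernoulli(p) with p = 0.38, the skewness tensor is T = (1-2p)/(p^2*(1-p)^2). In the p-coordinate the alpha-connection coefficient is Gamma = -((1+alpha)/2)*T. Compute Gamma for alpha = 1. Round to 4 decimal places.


Skewness (Amari-Chentsov) tensor: T = (1-2p)/(p^2*(1-p)^2).
p = 0.38, 1-2p = 0.24, p^2 = 0.1444, (1-p)^2 = 0.3844.
T = 0.24/(0.1444 * 0.3844) = 4.323751.
In the p-coordinate, Gamma^(alpha) = Gamma^(0) - (alpha/2)*T with Gamma^(0) = (1/2)*g'(p) = -T/2,
so Gamma^(alpha) = -((1+alpha)/2)*T.
alpha = 1, -(1+alpha)/2 = -1.0.
Gamma = -1.0 * 4.323751 = -4.3238

-4.3238


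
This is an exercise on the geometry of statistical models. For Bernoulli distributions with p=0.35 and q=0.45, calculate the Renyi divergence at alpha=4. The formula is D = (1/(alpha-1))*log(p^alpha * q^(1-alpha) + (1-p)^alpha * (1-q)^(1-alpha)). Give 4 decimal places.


Renyi divergence of order alpha between Bernoulli distributions:
D = (1/(alpha-1))*log(p^alpha * q^(1-alpha) + (1-p)^alpha * (1-q)^(1-alpha)).
alpha = 4, p = 0.35, q = 0.45.
p^alpha * q^(1-alpha) = 0.35^4 * 0.45^-3 = 0.164678.
(1-p)^alpha * (1-q)^(1-alpha) = 0.65^4 * 0.55^-3 = 1.072915.
sum = 0.164678 + 1.072915 = 1.237593.
D = (1/3)*log(1.237593) = 0.0711

0.0711
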